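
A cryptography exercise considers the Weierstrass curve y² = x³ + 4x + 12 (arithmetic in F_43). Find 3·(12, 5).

(4, 7)

Write Q = (12, 5).
Repeated addition: build up to 3Q.
2Q: tangent at (12, 5): λ = (3·12² + 4)/(2·5) ≡ 6/10. 10⁻¹ ≡ 13 (mod 43), so λ ≡ 6·13 ≡ 35.
  x = λ² - 12 - 12 = 1225 - 24 ≡ 40; y = λ·(12 - 40) - 5 ≡ 4. → (40, 4)
3Q: (40, 4) + (12, 5). λ = (5 - 4)/(12 - 40) ≡ 1/15 mod 43. 15⁻¹ ≡ 23 (mod 43) since 15·23 = 345 ≡ 1, so λ ≡ 23.
  x = λ² - 40 - 12 = 529 - 52 ≡ 4; y = λ·(40 - 4) - 4 ≡ 7. → (4, 7)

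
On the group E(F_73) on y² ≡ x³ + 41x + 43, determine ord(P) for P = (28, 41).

2P: tangent at (28, 41): λ = (3·28² + 41)/(2·41) ≡ 57/9. 9⁻¹ ≡ 65 (mod 73), so λ ≡ 57·65 ≡ 55.
  x = λ² - 28 - 28 = 3025 - 56 ≡ 49; y = λ·(28 - 49) - 41 ≡ 45. → (49, 45)
3P: (49, 45) + (28, 41). λ = (41 - 45)/(28 - 49) ≡ 69/52 mod 73. 52⁻¹ ≡ 66 (mod 73) since 52·66 = 3432 ≡ 1, so λ ≡ 28.
  x = λ² - 49 - 28 = 784 - 77 ≡ 50; y = λ·(49 - 50) - 45 ≡ 0. → (50, 0)
4P: (50, 0) + (28, 41). λ = (41 - 0)/(28 - 50) ≡ 41/51 mod 73. 51⁻¹ ≡ 63 (mod 73) since 51·63 = 3213 ≡ 1, so λ ≡ 28.
  x = λ² - 50 - 28 = 784 - 78 ≡ 49; y = λ·(50 - 49) - 0 ≡ 28. → (49, 28)
5P: (49, 28) + (28, 41). λ = (41 - 28)/(28 - 49) ≡ 13/52 mod 73. 52⁻¹ ≡ 66 (mod 73), so λ ≡ 55.
  x = λ² - 49 - 28 = 3025 - 77 ≡ 28; y = λ·(49 - 28) - 28 ≡ 32. → (28, 32)
6P: (28, 32) + (28, 41): same x and y₁ ≡ -y₂, so the sum is ∞.
6P = ∞, so the order is 6.

6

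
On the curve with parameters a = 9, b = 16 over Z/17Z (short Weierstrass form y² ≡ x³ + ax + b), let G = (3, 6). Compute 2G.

(3, 11)

tangent at (3, 6): λ = (3·3² + 9)/(2·6) ≡ 2/12. 12⁻¹ ≡ 10 (mod 17), so λ ≡ 2·10 ≡ 3.
  x = λ² - 3 - 3 = 9 - 6 ≡ 3; y = λ·(3 - 3) - 6 ≡ 11. → (3, 11)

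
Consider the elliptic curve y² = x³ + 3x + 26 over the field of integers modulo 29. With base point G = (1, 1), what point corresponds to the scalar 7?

Repeated addition: build up to 7G.
2G: tangent at (1, 1): λ = (3·1² + 3)/(2·1) ≡ 6/2. 2⁻¹ ≡ 15 (mod 29) since 2·15 = 30 ≡ 1, so λ ≡ 6·15 ≡ 3.
  x = λ² - 1 - 1 = 9 - 2 ≡ 7; y = λ·(1 - 7) - 1 ≡ 10. → (7, 10)
3G: (7, 10) + (1, 1). λ = (1 - 10)/(1 - 7) ≡ 20/23 mod 29. 23⁻¹ ≡ 24 (mod 29), so λ ≡ 16.
  x = λ² - 7 - 1 = 256 - 8 ≡ 16; y = λ·(7 - 16) - 10 ≡ 20. → (16, 20)
4G: (16, 20) + (1, 1). λ = (1 - 20)/(1 - 16) ≡ 10/14 mod 29. 14⁻¹ ≡ 27 (mod 29), so λ ≡ 9.
  x = λ² - 16 - 1 = 81 - 17 ≡ 6; y = λ·(16 - 6) - 20 ≡ 12. → (6, 12)
5G: (6, 12) + (1, 1). λ = (1 - 12)/(1 - 6) ≡ 18/24 mod 29. 24⁻¹ ≡ 23 (mod 29), so λ ≡ 8.
  x = λ² - 6 - 1 = 64 - 7 ≡ 28; y = λ·(6 - 28) - 12 ≡ 15. → (28, 15)
6G: (28, 15) + (1, 1). λ = (1 - 15)/(1 - 28) ≡ 15/2 mod 29. 2⁻¹ ≡ 15 (mod 29), so λ ≡ 22.
  x = λ² - 28 - 1 = 484 - 29 ≡ 20; y = λ·(28 - 20) - 15 ≡ 16. → (20, 16)
7G: (20, 16) + (1, 1). λ = (1 - 16)/(1 - 20) ≡ 14/10 mod 29. 10⁻¹ ≡ 3 (mod 29) since 10·3 = 30 ≡ 1, so λ ≡ 13.
  x = λ² - 20 - 1 = 169 - 21 ≡ 3; y = λ·(20 - 3) - 16 ≡ 2. → (3, 2)

(3, 2)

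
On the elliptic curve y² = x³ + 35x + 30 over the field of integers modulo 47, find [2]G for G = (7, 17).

(41, 36)

tangent at (7, 17): λ = (3·7² + 35)/(2·17) ≡ 41/34. 34⁻¹ ≡ 18 (mod 47), so λ ≡ 41·18 ≡ 33.
  x = λ² - 7 - 7 = 1089 - 14 ≡ 41; y = λ·(7 - 41) - 17 ≡ 36. → (41, 36)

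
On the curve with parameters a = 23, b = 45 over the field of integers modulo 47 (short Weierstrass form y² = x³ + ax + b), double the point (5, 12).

tangent at (5, 12): λ = (3·5² + 23)/(2·12) ≡ 4/24. 24⁻¹ ≡ 2 (mod 47), so λ ≡ 4·2 ≡ 8.
  x = λ² - 5 - 5 = 64 - 10 ≡ 7; y = λ·(5 - 7) - 12 ≡ 19. → (7, 19)

(7, 19)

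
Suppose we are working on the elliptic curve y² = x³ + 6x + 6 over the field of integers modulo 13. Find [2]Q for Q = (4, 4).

tangent at (4, 4): λ = (3·4² + 6)/(2·4) ≡ 2/8. 8⁻¹ ≡ 5 (mod 13), so λ ≡ 2·5 ≡ 10.
  x = λ² - 4 - 4 = 100 - 8 ≡ 1; y = λ·(4 - 1) - 4 ≡ 0. → (1, 0)

(1, 0)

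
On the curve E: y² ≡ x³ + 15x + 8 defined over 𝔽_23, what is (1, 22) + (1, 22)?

(10, 13)

tangent at (1, 22): λ = (3·1² + 15)/(2·22) ≡ 18/21. 21⁻¹ ≡ 11 (mod 23), so λ ≡ 18·11 ≡ 14.
  x = λ² - 1 - 1 = 196 - 2 ≡ 10; y = λ·(1 - 10) - 22 ≡ 13. → (10, 13)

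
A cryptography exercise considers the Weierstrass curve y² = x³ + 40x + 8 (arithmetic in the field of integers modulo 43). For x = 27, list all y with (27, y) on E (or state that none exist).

x³ + 40x + 8 = 20771 ≡ 2 (mod 43).
2 is a non-residue mod 43; no y exists.

none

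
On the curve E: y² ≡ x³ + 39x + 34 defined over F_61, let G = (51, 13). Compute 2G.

(56, 18)

tangent at (51, 13): λ = (3·51² + 39)/(2·13) ≡ 34/26. 26⁻¹ ≡ 54 (mod 61) since 26·54 = 1404 ≡ 1, so λ ≡ 34·54 ≡ 6.
  x = λ² - 51 - 51 = 36 - 102 ≡ 56; y = λ·(51 - 56) - 13 ≡ 18. → (56, 18)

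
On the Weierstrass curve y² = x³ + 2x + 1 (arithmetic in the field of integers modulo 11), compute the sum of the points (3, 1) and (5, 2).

(6, 3)

(3, 1) + (5, 2). λ = (2 - 1)/(5 - 3) ≡ 1/2 mod 11. 2⁻¹ ≡ 6 (mod 11) since 2·6 = 12 ≡ 1, so λ ≡ 6.
  x = λ² - 3 - 5 = 36 - 8 ≡ 6; y = λ·(3 - 6) - 1 ≡ 3. → (6, 3)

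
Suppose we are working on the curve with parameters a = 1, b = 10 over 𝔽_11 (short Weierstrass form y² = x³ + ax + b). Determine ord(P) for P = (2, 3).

5

2P: tangent at (2, 3): λ = (3·2² + 1)/(2·3) ≡ 2/6. 6⁻¹ ≡ 2 (mod 11) since 6·2 = 12 ≡ 1, so λ ≡ 2·2 ≡ 4.
  x = λ² - 2 - 2 = 16 - 4 ≡ 1; y = λ·(2 - 1) - 3 ≡ 1. → (1, 1)
3P: (1, 1) + (2, 3). λ = (3 - 1)/(2 - 1) ≡ 2/1 mod 11. 1⁻¹ ≡ 1 (mod 11) since 1·1 = 1 ≡ 1, so λ ≡ 2.
  x = λ² - 1 - 2 = 4 - 3 ≡ 1; y = λ·(1 - 1) - 1 ≡ 10. → (1, 10)
4P: (1, 10) + (2, 3). λ = (3 - 10)/(2 - 1) ≡ 4/1 mod 11. 1⁻¹ ≡ 1 (mod 11) since 1·1 = 1 ≡ 1, so λ ≡ 4.
  x = λ² - 1 - 2 = 16 - 3 ≡ 2; y = λ·(1 - 2) - 10 ≡ 8. → (2, 8)
5P: (2, 8) + (2, 3): same x and y₁ ≡ -y₂, so the sum is O.
5P = O, so the order is 5.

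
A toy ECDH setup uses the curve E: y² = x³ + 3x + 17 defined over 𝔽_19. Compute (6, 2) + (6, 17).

The two points share x = 6 and their y-coordinates satisfy 2 + 17 ≡ 0 (mod 19), so they are inverses. Their sum is 𝒪.

O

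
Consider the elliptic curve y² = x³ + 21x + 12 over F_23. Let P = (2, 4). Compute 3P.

(5, 9)

Repeated addition: build up to 3P.
2P: tangent at (2, 4): λ = (3·2² + 21)/(2·4) ≡ 10/8. 8⁻¹ ≡ 3 (mod 23) since 8·3 = 24 ≡ 1, so λ ≡ 10·3 ≡ 7.
  x = λ² - 2 - 2 = 49 - 4 ≡ 22; y = λ·(2 - 22) - 4 ≡ 17. → (22, 17)
3P: (22, 17) + (2, 4). λ = (4 - 17)/(2 - 22) ≡ 10/3 mod 23. 3⁻¹ ≡ 8 (mod 23), so λ ≡ 11.
  x = λ² - 22 - 2 = 121 - 24 ≡ 5; y = λ·(22 - 5) - 17 ≡ 9. → (5, 9)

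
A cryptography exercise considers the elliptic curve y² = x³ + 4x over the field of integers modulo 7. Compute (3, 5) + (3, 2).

The two points share x = 3 and their y-coordinates satisfy 5 + 2 ≡ 0 (mod 7), so they are inverses. Their sum is the point at infinity.

O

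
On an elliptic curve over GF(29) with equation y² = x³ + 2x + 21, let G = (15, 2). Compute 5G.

(2, 2)

Repeated addition: build up to 5G.
2G: tangent at (15, 2): λ = (3·15² + 2)/(2·2) ≡ 10/4. 4⁻¹ ≡ 22 (mod 29), so λ ≡ 10·22 ≡ 17.
  x = λ² - 15 - 15 = 289 - 30 ≡ 27; y = λ·(15 - 27) - 2 ≡ 26. → (27, 26)
3G: (27, 26) + (15, 2). λ = (2 - 26)/(15 - 27) ≡ 5/17 mod 29. 17⁻¹ ≡ 12 (mod 29), so λ ≡ 2.
  x = λ² - 27 - 15 = 4 - 42 ≡ 20; y = λ·(27 - 20) - 26 ≡ 17. → (20, 17)
4G: (20, 17) + (15, 2). λ = (2 - 17)/(15 - 20) ≡ 14/24 mod 29. 24⁻¹ ≡ 23 (mod 29), so λ ≡ 3.
  x = λ² - 20 - 15 = 9 - 35 ≡ 3; y = λ·(20 - 3) - 17 ≡ 5. → (3, 5)
5G: (3, 5) + (15, 2). λ = (2 - 5)/(15 - 3) ≡ 26/12 mod 29. 12⁻¹ ≡ 17 (mod 29) since 12·17 = 204 ≡ 1, so λ ≡ 7.
  x = λ² - 3 - 15 = 49 - 18 ≡ 2; y = λ·(3 - 2) - 5 ≡ 2. → (2, 2)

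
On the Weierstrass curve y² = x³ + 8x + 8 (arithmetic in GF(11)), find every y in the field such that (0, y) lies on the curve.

x³ + 8x + 8 = 8 ≡ 8 (mod 11).
8 is a non-residue mod 11; no y exists.

none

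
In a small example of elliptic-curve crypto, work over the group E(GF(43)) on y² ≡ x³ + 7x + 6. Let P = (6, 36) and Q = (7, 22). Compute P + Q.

(11, 34)

(6, 36) + (7, 22). λ = (22 - 36)/(7 - 6) ≡ 29/1 mod 43. 1⁻¹ ≡ 1 (mod 43) since 1·1 = 1 ≡ 1, so λ ≡ 29.
  x = λ² - 6 - 7 = 841 - 13 ≡ 11; y = λ·(6 - 11) - 36 ≡ 34. → (11, 34)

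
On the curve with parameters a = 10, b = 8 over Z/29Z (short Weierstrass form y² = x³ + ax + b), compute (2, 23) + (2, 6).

The two points share x = 2 and their y-coordinates satisfy 23 + 6 ≡ 0 (mod 29), so they are inverses. Their sum is O.

O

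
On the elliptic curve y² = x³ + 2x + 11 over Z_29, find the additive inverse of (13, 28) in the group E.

(13, 1)

-(13, 28) = (13, -28 mod 29) = (13, 1).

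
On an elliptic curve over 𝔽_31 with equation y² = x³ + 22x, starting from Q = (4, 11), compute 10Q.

Repeated addition: build up to 10Q.
2Q: tangent at (4, 11): λ = (3·4² + 22)/(2·11) ≡ 8/22. 22⁻¹ ≡ 24 (mod 31) since 22·24 = 528 ≡ 1, so λ ≡ 8·24 ≡ 6.
  x = λ² - 4 - 4 = 36 - 8 ≡ 28; y = λ·(4 - 28) - 11 ≡ 0. → (28, 0)
3Q: (28, 0) + (4, 11). λ = (11 - 0)/(4 - 28) ≡ 11/7 mod 31. 7⁻¹ ≡ 9 (mod 31), so λ ≡ 6.
  x = λ² - 28 - 4 = 36 - 32 ≡ 4; y = λ·(28 - 4) - 0 ≡ 20. → (4, 20)
4Q: (4, 20) + (4, 11): same x and y₁ ≡ -y₂, so the sum is ∞.
5Q: ∞ + (4, 11) = (4, 11) (identity).
6Q: tangent at (4, 11): λ = (3·4² + 22)/(2·11) ≡ 8/22. 22⁻¹ ≡ 24 (mod 31) since 22·24 = 528 ≡ 1, so λ ≡ 8·24 ≡ 6.
  x = λ² - 4 - 4 = 36 - 8 ≡ 28; y = λ·(4 - 28) - 11 ≡ 0. → (28, 0)
7Q: (28, 0) + (4, 11). λ = (11 - 0)/(4 - 28) ≡ 11/7 mod 31. 7⁻¹ ≡ 9 (mod 31), so λ ≡ 6.
  x = λ² - 28 - 4 = 36 - 32 ≡ 4; y = λ·(28 - 4) - 0 ≡ 20. → (4, 20)
8Q: (4, 20) + (4, 11): same x and y₁ ≡ -y₂, so the sum is ∞.
9Q: ∞ + (4, 11) = (4, 11) (identity).
10Q: tangent at (4, 11): λ = (3·4² + 22)/(2·11) ≡ 8/22. 22⁻¹ ≡ 24 (mod 31), so λ ≡ 8·24 ≡ 6.
  x = λ² - 4 - 4 = 36 - 8 ≡ 28; y = λ·(4 - 28) - 11 ≡ 0. → (28, 0)

(28, 0)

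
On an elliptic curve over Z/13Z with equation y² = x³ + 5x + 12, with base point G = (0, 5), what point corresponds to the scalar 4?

(7, 0)

Double-and-add on 4 = (100)₂. Start with G = (0, 5) for the leading 1-bit.
double: tangent at (0, 5): λ = (3·0² + 5)/(2·5) ≡ 5/10. 10⁻¹ ≡ 4 (mod 13), so λ ≡ 5·4 ≡ 7.
  x = λ² - 0 - 0 = 49 - 0 ≡ 10; y = λ·(0 - 10) - 5 ≡ 3. → (10, 3)
double: tangent at (10, 3): λ = (3·10² + 5)/(2·3) ≡ 6/6. 6⁻¹ ≡ 11 (mod 13), so λ ≡ 6·11 ≡ 1.
  x = λ² - 10 - 10 = 1 - 20 ≡ 7; y = λ·(10 - 7) - 3 ≡ 0. → (7, 0)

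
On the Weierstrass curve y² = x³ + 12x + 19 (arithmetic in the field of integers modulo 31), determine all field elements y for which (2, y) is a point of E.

x³ + 12x + 19 = 51 ≡ 20 (mod 31).
Square roots of 20 mod 31: 12 and 19 (since 12² = 144 ≡ 20).

12, 19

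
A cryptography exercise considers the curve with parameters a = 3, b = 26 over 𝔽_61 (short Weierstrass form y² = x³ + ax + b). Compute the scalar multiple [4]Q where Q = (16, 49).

(6, 57)

Double-and-add on 4 = (100)₂. Start with Q = (16, 49) for the leading 1-bit.
double: tangent at (16, 49): λ = (3·16² + 3)/(2·49) ≡ 39/37. 37⁻¹ ≡ 33 (mod 61) since 37·33 = 1221 ≡ 1, so λ ≡ 39·33 ≡ 6.
  x = λ² - 16 - 16 = 36 - 32 ≡ 4; y = λ·(16 - 4) - 49 ≡ 23. → (4, 23)
double: tangent at (4, 23): λ = (3·4² + 3)/(2·23) ≡ 51/46. 46⁻¹ ≡ 4 (mod 61), so λ ≡ 51·4 ≡ 21.
  x = λ² - 4 - 4 = 441 - 8 ≡ 6; y = λ·(4 - 6) - 23 ≡ 57. → (6, 57)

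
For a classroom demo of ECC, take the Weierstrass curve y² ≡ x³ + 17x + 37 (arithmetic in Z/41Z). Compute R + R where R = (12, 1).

tangent at (12, 1): λ = (3·12² + 17)/(2·1) ≡ 39/2. 2⁻¹ ≡ 21 (mod 41), so λ ≡ 39·21 ≡ 40.
  x = λ² - 12 - 12 = 1600 - 24 ≡ 18; y = λ·(12 - 18) - 1 ≡ 5. → (18, 5)

(18, 5)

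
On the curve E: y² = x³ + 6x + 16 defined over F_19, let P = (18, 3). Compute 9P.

(4, 3)

Double-and-add on 9 = (1001)₂. Start with P = (18, 3) for the leading 1-bit.
double: tangent at (18, 3): λ = (3·18² + 6)/(2·3) ≡ 9/6. 6⁻¹ ≡ 16 (mod 19), so λ ≡ 9·16 ≡ 11.
  x = λ² - 18 - 18 = 121 - 36 ≡ 9; y = λ·(18 - 9) - 3 ≡ 1. → (9, 1)
double: tangent at (9, 1): λ = (3·9² + 6)/(2·1) ≡ 2/2. 2⁻¹ ≡ 10 (mod 19), so λ ≡ 2·10 ≡ 1.
  x = λ² - 9 - 9 = 1 - 18 ≡ 2; y = λ·(9 - 2) - 1 ≡ 6. → (2, 6)
double: tangent at (2, 6): λ = (3·2² + 6)/(2·6) ≡ 18/12. 12⁻¹ ≡ 8 (mod 19), so λ ≡ 18·8 ≡ 11.
  x = λ² - 2 - 2 = 121 - 4 ≡ 3; y = λ·(2 - 3) - 6 ≡ 2. → (3, 2)
add P: (3, 2) + (18, 3). λ = (3 - 2)/(18 - 3) ≡ 1/15 mod 19. 15⁻¹ ≡ 14 (mod 19) since 15·14 = 210 ≡ 1, so λ ≡ 14.
  x = λ² - 3 - 18 = 196 - 21 ≡ 4; y = λ·(3 - 4) - 2 ≡ 3. → (4, 3)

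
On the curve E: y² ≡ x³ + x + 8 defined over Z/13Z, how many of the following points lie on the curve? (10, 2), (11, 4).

1

(10, 2): 2² ≡ 4, rhs ≡ 4 → on.
(11, 4): 4² ≡ 3, rhs ≡ 11 → off.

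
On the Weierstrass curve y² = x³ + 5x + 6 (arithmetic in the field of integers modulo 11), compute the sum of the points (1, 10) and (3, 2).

(1, 10) + (3, 2). λ = (2 - 10)/(3 - 1) ≡ 3/2 mod 11. 2⁻¹ ≡ 6 (mod 11) since 2·6 = 12 ≡ 1, so λ ≡ 7.
  x = λ² - 1 - 3 = 49 - 4 ≡ 1; y = λ·(1 - 1) - 10 ≡ 1. → (1, 1)

(1, 1)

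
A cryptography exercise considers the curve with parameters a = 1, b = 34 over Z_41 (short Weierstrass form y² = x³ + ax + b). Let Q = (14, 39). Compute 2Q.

tangent at (14, 39): λ = (3·14² + 1)/(2·39) ≡ 15/37. 37⁻¹ ≡ 10 (mod 41) since 37·10 = 370 ≡ 1, so λ ≡ 15·10 ≡ 27.
  x = λ² - 14 - 14 = 729 - 28 ≡ 4; y = λ·(14 - 4) - 39 ≡ 26. → (4, 26)

(4, 26)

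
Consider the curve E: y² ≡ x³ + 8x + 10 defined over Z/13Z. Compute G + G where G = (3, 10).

tangent at (3, 10): λ = (3·3² + 8)/(2·10) ≡ 9/7. 7⁻¹ ≡ 2 (mod 13), so λ ≡ 9·2 ≡ 5.
  x = λ² - 3 - 3 = 25 - 6 ≡ 6; y = λ·(3 - 6) - 10 ≡ 1. → (6, 1)

(6, 1)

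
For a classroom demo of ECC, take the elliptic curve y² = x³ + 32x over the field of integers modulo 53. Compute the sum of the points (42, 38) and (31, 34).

(27, 6)

(42, 38) + (31, 34). λ = (34 - 38)/(31 - 42) ≡ 49/42 mod 53. 42⁻¹ ≡ 24 (mod 53), so λ ≡ 10.
  x = λ² - 42 - 31 = 100 - 73 ≡ 27; y = λ·(42 - 27) - 38 ≡ 6. → (27, 6)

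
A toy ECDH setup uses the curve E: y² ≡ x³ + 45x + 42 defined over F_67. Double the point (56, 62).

(17, 62)

tangent at (56, 62): λ = (3·56² + 45)/(2·62) ≡ 6/57. 57⁻¹ ≡ 20 (mod 67) since 57·20 = 1140 ≡ 1, so λ ≡ 6·20 ≡ 53.
  x = λ² - 56 - 56 = 2809 - 112 ≡ 17; y = λ·(56 - 17) - 62 ≡ 62. → (17, 62)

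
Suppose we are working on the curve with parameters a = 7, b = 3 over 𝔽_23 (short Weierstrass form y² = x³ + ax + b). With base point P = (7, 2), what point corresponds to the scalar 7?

Repeated addition: build up to 7P.
2P: tangent at (7, 2): λ = (3·7² + 7)/(2·2) ≡ 16/4. 4⁻¹ ≡ 6 (mod 23) since 4·6 = 24 ≡ 1, so λ ≡ 16·6 ≡ 4.
  x = λ² - 7 - 7 = 16 - 14 ≡ 2; y = λ·(7 - 2) - 2 ≡ 18. → (2, 18)
3P: (2, 18) + (7, 2). λ = (2 - 18)/(7 - 2) ≡ 7/5 mod 23. 5⁻¹ ≡ 14 (mod 23) since 5·14 = 70 ≡ 1, so λ ≡ 6.
  x = λ² - 2 - 7 = 36 - 9 ≡ 4; y = λ·(2 - 4) - 18 ≡ 16. → (4, 16)
4P: (4, 16) + (7, 2). λ = (2 - 16)/(7 - 4) ≡ 9/3 mod 23. 3⁻¹ ≡ 8 (mod 23) since 3·8 = 24 ≡ 1, so λ ≡ 3.
  x = λ² - 4 - 7 = 9 - 11 ≡ 21; y = λ·(4 - 21) - 16 ≡ 2. → (21, 2)
5P: (21, 2) + (7, 2). λ = (2 - 2)/(7 - 21) ≡ 0/9 mod 23. 9⁻¹ ≡ 18 (mod 23), so λ ≡ 0.
  x = λ² - 21 - 7 = 0 - 28 ≡ 18; y = λ·(21 - 18) - 2 ≡ 21. → (18, 21)
6P: (18, 21) + (7, 2). λ = (2 - 21)/(7 - 18) ≡ 4/12 mod 23. 12⁻¹ ≡ 2 (mod 23), so λ ≡ 8.
  x = λ² - 18 - 7 = 64 - 25 ≡ 16; y = λ·(18 - 16) - 21 ≡ 18. → (16, 18)
7P: (16, 18) + (7, 2). λ = (2 - 18)/(7 - 16) ≡ 7/14 mod 23. 14⁻¹ ≡ 5 (mod 23), so λ ≡ 12.
  x = λ² - 16 - 7 = 144 - 23 ≡ 6; y = λ·(16 - 6) - 18 ≡ 10. → (6, 10)

(6, 10)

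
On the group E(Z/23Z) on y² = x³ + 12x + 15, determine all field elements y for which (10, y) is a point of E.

x³ + 12x + 15 = 1135 ≡ 8 (mod 23).
Square roots of 8 mod 23: 10 and 13 (since 10² = 100 ≡ 8).

10, 13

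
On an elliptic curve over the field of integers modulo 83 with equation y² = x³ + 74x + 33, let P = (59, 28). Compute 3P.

Repeated addition: build up to 3P.
2P: tangent at (59, 28): λ = (3·59² + 74)/(2·28) ≡ 59/56. 56⁻¹ ≡ 43 (mod 83), so λ ≡ 59·43 ≡ 47.
  x = λ² - 59 - 59 = 2209 - 118 ≡ 16; y = λ·(59 - 16) - 28 ≡ 1. → (16, 1)
3P: (16, 1) + (59, 28). λ = (28 - 1)/(59 - 16) ≡ 27/43 mod 83. 43⁻¹ ≡ 56 (mod 83) since 43·56 = 2408 ≡ 1, so λ ≡ 18.
  x = λ² - 16 - 59 = 324 - 75 ≡ 0; y = λ·(16 - 0) - 1 ≡ 38. → (0, 38)

(0, 38)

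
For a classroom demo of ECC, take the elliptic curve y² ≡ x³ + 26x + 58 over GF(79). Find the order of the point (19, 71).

2P: tangent at (19, 71): λ = (3·19² + 26)/(2·71) ≡ 3/63. 63⁻¹ ≡ 74 (mod 79) since 63·74 = 4662 ≡ 1, so λ ≡ 3·74 ≡ 64.
  x = λ² - 19 - 19 = 4096 - 38 ≡ 29; y = λ·(19 - 29) - 71 ≡ 0. → (29, 0)
3P: (29, 0) + (19, 71). λ = (71 - 0)/(19 - 29) ≡ 71/69 mod 79. 69⁻¹ ≡ 71 (mod 79), so λ ≡ 64.
  x = λ² - 29 - 19 = 4096 - 48 ≡ 19; y = λ·(29 - 19) - 0 ≡ 8. → (19, 8)
4P: (19, 8) + (19, 71): same x and y₁ ≡ -y₂, so the sum is the point at infinity.
4P = the point at infinity, so the order is 4.

4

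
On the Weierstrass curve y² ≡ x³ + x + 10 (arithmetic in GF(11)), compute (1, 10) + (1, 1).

O

The two points share x = 1 and their y-coordinates satisfy 10 + 1 ≡ 0 (mod 11), so they are inverses. Their sum is the point at infinity.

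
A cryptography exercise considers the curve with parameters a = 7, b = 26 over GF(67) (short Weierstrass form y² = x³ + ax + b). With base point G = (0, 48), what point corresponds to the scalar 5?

(47, 23)

Double-and-add on 5 = (101)₂. Start with G = (0, 48) for the leading 1-bit.
double: tangent at (0, 48): λ = (3·0² + 7)/(2·48) ≡ 7/29. 29⁻¹ ≡ 37 (mod 67), so λ ≡ 7·37 ≡ 58.
  x = λ² - 0 - 0 = 3364 - 0 ≡ 14; y = λ·(0 - 14) - 48 ≡ 11. → (14, 11)
double: tangent at (14, 11): λ = (3·14² + 7)/(2·11) ≡ 59/22. 22⁻¹ ≡ 64 (mod 67) since 22·64 = 1408 ≡ 1, so λ ≡ 59·64 ≡ 24.
  x = λ² - 14 - 14 = 576 - 28 ≡ 12; y = λ·(14 - 12) - 11 ≡ 37. → (12, 37)
add G: (12, 37) + (0, 48). λ = (48 - 37)/(0 - 12) ≡ 11/55 mod 67. 55⁻¹ ≡ 39 (mod 67) since 55·39 = 2145 ≡ 1, so λ ≡ 27.
  x = λ² - 12 - 0 = 729 - 12 ≡ 47; y = λ·(12 - 47) - 37 ≡ 23. → (47, 23)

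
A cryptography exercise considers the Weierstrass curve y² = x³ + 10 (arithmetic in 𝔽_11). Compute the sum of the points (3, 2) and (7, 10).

(3, 2) + (7, 10). λ = (10 - 2)/(7 - 3) ≡ 8/4 mod 11. 4⁻¹ ≡ 3 (mod 11) since 4·3 = 12 ≡ 1, so λ ≡ 2.
  x = λ² - 3 - 7 = 4 - 10 ≡ 5; y = λ·(3 - 5) - 2 ≡ 5. → (5, 5)

(5, 5)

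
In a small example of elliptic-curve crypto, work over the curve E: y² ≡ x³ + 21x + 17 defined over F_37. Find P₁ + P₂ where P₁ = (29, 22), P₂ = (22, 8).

(29, 22) + (22, 8). λ = (8 - 22)/(22 - 29) ≡ 23/30 mod 37. 30⁻¹ ≡ 21 (mod 37) since 30·21 = 630 ≡ 1, so λ ≡ 2.
  x = λ² - 29 - 22 = 4 - 51 ≡ 27; y = λ·(29 - 27) - 22 ≡ 19. → (27, 19)

(27, 19)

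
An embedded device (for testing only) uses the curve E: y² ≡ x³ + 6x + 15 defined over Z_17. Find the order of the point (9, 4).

2P: tangent at (9, 4): λ = (3·9² + 6)/(2·4) ≡ 11/8. 8⁻¹ ≡ 15 (mod 17) since 8·15 = 120 ≡ 1, so λ ≡ 11·15 ≡ 12.
  x = λ² - 9 - 9 = 144 - 18 ≡ 7; y = λ·(9 - 7) - 4 ≡ 3. → (7, 3)
3P: (7, 3) + (9, 4). λ = (4 - 3)/(9 - 7) ≡ 1/2 mod 17. 2⁻¹ ≡ 9 (mod 17) since 2·9 = 18 ≡ 1, so λ ≡ 9.
  x = λ² - 7 - 9 = 81 - 16 ≡ 14; y = λ·(7 - 14) - 3 ≡ 2. → (14, 2)
4P: (14, 2) + (9, 4). λ = (4 - 2)/(9 - 14) ≡ 2/12 mod 17. 12⁻¹ ≡ 10 (mod 17), so λ ≡ 3.
  x = λ² - 14 - 9 = 9 - 23 ≡ 3; y = λ·(14 - 3) - 2 ≡ 14. → (3, 14)
5P: (3, 14) + (9, 4). λ = (4 - 14)/(9 - 3) ≡ 7/6 mod 17. 6⁻¹ ≡ 3 (mod 17) since 6·3 = 18 ≡ 1, so λ ≡ 4.
  x = λ² - 3 - 9 = 16 - 12 ≡ 4; y = λ·(3 - 4) - 14 ≡ 16. → (4, 16)
6P: (4, 16) + (9, 4). λ = (4 - 16)/(9 - 4) ≡ 5/5 mod 17. 5⁻¹ ≡ 7 (mod 17) since 5·7 = 35 ≡ 1, so λ ≡ 1.
  x = λ² - 4 - 9 = 1 - 13 ≡ 5; y = λ·(4 - 5) - 16 ≡ 0. → (5, 0)
7P: (5, 0) + (9, 4). λ = (4 - 0)/(9 - 5) ≡ 4/4 mod 17. 4⁻¹ ≡ 13 (mod 17), so λ ≡ 1.
  x = λ² - 5 - 9 = 1 - 14 ≡ 4; y = λ·(5 - 4) - 0 ≡ 1. → (4, 1)
8P: (4, 1) + (9, 4). λ = (4 - 1)/(9 - 4) ≡ 3/5 mod 17. 5⁻¹ ≡ 7 (mod 17) since 5·7 = 35 ≡ 1, so λ ≡ 4.
  x = λ² - 4 - 9 = 16 - 13 ≡ 3; y = λ·(4 - 3) - 1 ≡ 3. → (3, 3)
9P: (3, 3) + (9, 4). λ = (4 - 3)/(9 - 3) ≡ 1/6 mod 17. 6⁻¹ ≡ 3 (mod 17), so λ ≡ 3.
  x = λ² - 3 - 9 = 9 - 12 ≡ 14; y = λ·(3 - 14) - 3 ≡ 15. → (14, 15)
10P: (14, 15) + (9, 4). λ = (4 - 15)/(9 - 14) ≡ 6/12 mod 17. 12⁻¹ ≡ 10 (mod 17), so λ ≡ 9.
  x = λ² - 14 - 9 = 81 - 23 ≡ 7; y = λ·(14 - 7) - 15 ≡ 14. → (7, 14)
11P: (7, 14) + (9, 4). λ = (4 - 14)/(9 - 7) ≡ 7/2 mod 17. 2⁻¹ ≡ 9 (mod 17) since 2·9 = 18 ≡ 1, so λ ≡ 12.
  x = λ² - 7 - 9 = 144 - 16 ≡ 9; y = λ·(7 - 9) - 14 ≡ 13. → (9, 13)
12P: (9, 13) + (9, 4): same x and y₁ ≡ -y₂, so the sum is the point at infinity.
12P = the point at infinity, so the order is 12.

12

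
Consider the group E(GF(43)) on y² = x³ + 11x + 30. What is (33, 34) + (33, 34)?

tangent at (33, 34): λ = (3·33² + 11)/(2·34) ≡ 10/25. 25⁻¹ ≡ 31 (mod 43), so λ ≡ 10·31 ≡ 9.
  x = λ² - 33 - 33 = 81 - 66 ≡ 15; y = λ·(33 - 15) - 34 ≡ 42. → (15, 42)

(15, 42)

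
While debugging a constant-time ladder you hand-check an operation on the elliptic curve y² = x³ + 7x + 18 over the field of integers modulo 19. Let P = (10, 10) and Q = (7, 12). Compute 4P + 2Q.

First 4P:
Repeated addition: build up to 4P.
2P: tangent at (10, 10): λ = (3·10² + 7)/(2·10) ≡ 3/1. 1⁻¹ ≡ 1 (mod 19), so λ ≡ 3·1 ≡ 3.
  x = λ² - 10 - 10 = 9 - 20 ≡ 8; y = λ·(10 - 8) - 10 ≡ 15. → (8, 15)
3P: (8, 15) + (10, 10). λ = (10 - 15)/(10 - 8) ≡ 14/2 mod 19. 2⁻¹ ≡ 10 (mod 19), so λ ≡ 7.
  x = λ² - 8 - 10 = 49 - 18 ≡ 12; y = λ·(8 - 12) - 15 ≡ 14. → (12, 14)
4P: (12, 14) + (10, 10). λ = (10 - 14)/(10 - 12) ≡ 15/17 mod 19. 17⁻¹ ≡ 9 (mod 19) since 17·9 = 153 ≡ 1, so λ ≡ 2.
  x = λ² - 12 - 10 = 4 - 22 ≡ 1; y = λ·(12 - 1) - 14 ≡ 8. → (1, 8)
4P = (1, 8).
Next 2Q:
Repeated addition: build up to 2Q.
2Q: tangent at (7, 12): λ = (3·7² + 7)/(2·12) ≡ 2/5. 5⁻¹ ≡ 4 (mod 19), so λ ≡ 2·4 ≡ 8.
  x = λ² - 7 - 7 = 64 - 14 ≡ 12; y = λ·(7 - 12) - 12 ≡ 5. → (12, 5)
2Q = (12, 5).
Finally 4P + 2Q:
(1, 8) + (12, 5). λ = (5 - 8)/(12 - 1) ≡ 16/11 mod 19. 11⁻¹ ≡ 7 (mod 19), so λ ≡ 17.
  x = λ² - 1 - 12 = 289 - 13 ≡ 10; y = λ·(1 - 10) - 8 ≡ 10. → (10, 10)

(10, 10)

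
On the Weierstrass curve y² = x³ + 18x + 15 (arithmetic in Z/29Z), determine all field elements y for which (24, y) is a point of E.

none

x³ + 18x + 15 = 14271 ≡ 3 (mod 29).
3 is a non-residue mod 29; no y exists.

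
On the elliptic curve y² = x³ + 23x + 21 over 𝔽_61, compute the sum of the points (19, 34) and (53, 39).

(19, 34) + (53, 39). λ = (39 - 34)/(53 - 19) ≡ 5/34 mod 61. 34⁻¹ ≡ 9 (mod 61), so λ ≡ 45.
  x = λ² - 19 - 53 = 2025 - 72 ≡ 1; y = λ·(19 - 1) - 34 ≡ 44. → (1, 44)

(1, 44)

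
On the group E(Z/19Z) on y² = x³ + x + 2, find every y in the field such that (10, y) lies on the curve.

x³ + 1x + 2 = 1012 ≡ 5 (mod 19).
Square roots of 5 mod 19: 9 and 10 (since 9² = 81 ≡ 5).

9, 10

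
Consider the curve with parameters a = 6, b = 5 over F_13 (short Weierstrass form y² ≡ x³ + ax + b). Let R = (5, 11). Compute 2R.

(6, 6)

tangent at (5, 11): λ = (3·5² + 6)/(2·11) ≡ 3/9. 9⁻¹ ≡ 3 (mod 13), so λ ≡ 3·3 ≡ 9.
  x = λ² - 5 - 5 = 81 - 10 ≡ 6; y = λ·(5 - 6) - 11 ≡ 6. → (6, 6)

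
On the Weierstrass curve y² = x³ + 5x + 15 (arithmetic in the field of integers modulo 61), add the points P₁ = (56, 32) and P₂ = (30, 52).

(55, 47)

(56, 32) + (30, 52). λ = (52 - 32)/(30 - 56) ≡ 20/35 mod 61. 35⁻¹ ≡ 7 (mod 61), so λ ≡ 18.
  x = λ² - 56 - 30 = 324 - 86 ≡ 55; y = λ·(56 - 55) - 32 ≡ 47. → (55, 47)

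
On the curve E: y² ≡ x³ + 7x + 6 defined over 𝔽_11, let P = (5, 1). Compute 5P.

Double-and-add on 5 = (101)₂. Start with P = (5, 1) for the leading 1-bit.
double: tangent at (5, 1): λ = (3·5² + 7)/(2·1) ≡ 5/2. 2⁻¹ ≡ 6 (mod 11) since 2·6 = 12 ≡ 1, so λ ≡ 5·6 ≡ 8.
  x = λ² - 5 - 5 = 64 - 10 ≡ 10; y = λ·(5 - 10) - 1 ≡ 3. → (10, 3)
double: tangent at (10, 3): λ = (3·10² + 7)/(2·3) ≡ 10/6. 6⁻¹ ≡ 2 (mod 11) since 6·2 = 12 ≡ 1, so λ ≡ 10·2 ≡ 9.
  x = λ² - 10 - 10 = 81 - 20 ≡ 6; y = λ·(10 - 6) - 3 ≡ 0. → (6, 0)
add P: (6, 0) + (5, 1). λ = (1 - 0)/(5 - 6) ≡ 1/10 mod 11. 10⁻¹ ≡ 10 (mod 11) since 10·10 = 100 ≡ 1, so λ ≡ 10.
  x = λ² - 6 - 5 = 100 - 11 ≡ 1; y = λ·(6 - 1) - 0 ≡ 6. → (1, 6)

(1, 6)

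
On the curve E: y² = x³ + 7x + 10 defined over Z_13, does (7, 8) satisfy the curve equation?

y² = 8² ≡ 12; x³ + 7x + 10 = 402 ≡ 12 (mod 13). 12 = 12.

yes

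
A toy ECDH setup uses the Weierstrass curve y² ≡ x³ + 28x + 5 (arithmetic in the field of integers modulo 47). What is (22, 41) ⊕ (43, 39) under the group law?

(22, 41) + (43, 39). λ = (39 - 41)/(43 - 22) ≡ 45/21 mod 47. 21⁻¹ ≡ 9 (mod 47) since 21·9 = 189 ≡ 1, so λ ≡ 29.
  x = λ² - 22 - 43 = 841 - 65 ≡ 24; y = λ·(22 - 24) - 41 ≡ 42. → (24, 42)

(24, 42)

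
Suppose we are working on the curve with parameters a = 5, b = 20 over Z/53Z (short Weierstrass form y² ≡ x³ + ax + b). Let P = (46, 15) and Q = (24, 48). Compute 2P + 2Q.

First 2P:
Repeated addition: build up to 2P.
2P: tangent at (46, 15): λ = (3·46² + 5)/(2·15) ≡ 46/30. 30⁻¹ ≡ 23 (mod 53) since 30·23 = 690 ≡ 1, so λ ≡ 46·23 ≡ 51.
  x = λ² - 46 - 46 = 2601 - 92 ≡ 18; y = λ·(46 - 18) - 15 ≡ 35. → (18, 35)
2P = (18, 35).
Next 2Q:
Repeated addition: build up to 2Q.
2Q: tangent at (24, 48): λ = (3·24² + 5)/(2·48) ≡ 37/43. 43⁻¹ ≡ 37 (mod 53), so λ ≡ 37·37 ≡ 44.
  x = λ² - 24 - 24 = 1936 - 48 ≡ 33; y = λ·(24 - 33) - 48 ≡ 33. → (33, 33)
2Q = (33, 33).
Finally 2P + 2Q:
(18, 35) + (33, 33). λ = (33 - 35)/(33 - 18) ≡ 51/15 mod 53. 15⁻¹ ≡ 46 (mod 53), so λ ≡ 14.
  x = λ² - 18 - 33 = 196 - 51 ≡ 39; y = λ·(18 - 39) - 35 ≡ 42. → (39, 42)

(39, 42)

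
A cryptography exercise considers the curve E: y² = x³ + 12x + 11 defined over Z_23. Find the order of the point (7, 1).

11

2P: tangent at (7, 1): λ = (3·7² + 12)/(2·1) ≡ 21/2. 2⁻¹ ≡ 12 (mod 23), so λ ≡ 21·12 ≡ 22.
  x = λ² - 7 - 7 = 484 - 14 ≡ 10; y = λ·(7 - 10) - 1 ≡ 2. → (10, 2)
3P: (10, 2) + (7, 1). λ = (1 - 2)/(7 - 10) ≡ 22/20 mod 23. 20⁻¹ ≡ 15 (mod 23), so λ ≡ 8.
  x = λ² - 10 - 7 = 64 - 17 ≡ 1; y = λ·(10 - 1) - 2 ≡ 1. → (1, 1)
4P: (1, 1) + (7, 1). λ = (1 - 1)/(7 - 1) ≡ 0/6 mod 23. 6⁻¹ ≡ 4 (mod 23) since 6·4 = 24 ≡ 1, so λ ≡ 0.
  x = λ² - 1 - 7 = 0 - 8 ≡ 15; y = λ·(1 - 15) - 1 ≡ 22. → (15, 22)
5P: (15, 22) + (7, 1). λ = (1 - 22)/(7 - 15) ≡ 2/15 mod 23. 15⁻¹ ≡ 20 (mod 23) since 15·20 = 300 ≡ 1, so λ ≡ 17.
  x = λ² - 15 - 7 = 289 - 22 ≡ 14; y = λ·(15 - 14) - 22 ≡ 18. → (14, 18)
6P: (14, 18) + (7, 1). λ = (1 - 18)/(7 - 14) ≡ 6/16 mod 23. 16⁻¹ ≡ 13 (mod 23), so λ ≡ 9.
  x = λ² - 14 - 7 = 81 - 21 ≡ 14; y = λ·(14 - 14) - 18 ≡ 5. → (14, 5)
7P: (14, 5) + (7, 1). λ = (1 - 5)/(7 - 14) ≡ 19/16 mod 23. 16⁻¹ ≡ 13 (mod 23) since 16·13 = 208 ≡ 1, so λ ≡ 17.
  x = λ² - 14 - 7 = 289 - 21 ≡ 15; y = λ·(14 - 15) - 5 ≡ 1. → (15, 1)
8P: (15, 1) + (7, 1). λ = (1 - 1)/(7 - 15) ≡ 0/15 mod 23. 15⁻¹ ≡ 20 (mod 23), so λ ≡ 0.
  x = λ² - 15 - 7 = 0 - 22 ≡ 1; y = λ·(15 - 1) - 1 ≡ 22. → (1, 22)
9P: (1, 22) + (7, 1). λ = (1 - 22)/(7 - 1) ≡ 2/6 mod 23. 6⁻¹ ≡ 4 (mod 23), so λ ≡ 8.
  x = λ² - 1 - 7 = 64 - 8 ≡ 10; y = λ·(1 - 10) - 22 ≡ 21. → (10, 21)
10P: (10, 21) + (7, 1). λ = (1 - 21)/(7 - 10) ≡ 3/20 mod 23. 20⁻¹ ≡ 15 (mod 23), so λ ≡ 22.
  x = λ² - 10 - 7 = 484 - 17 ≡ 7; y = λ·(10 - 7) - 21 ≡ 22. → (7, 22)
11P: (7, 22) + (7, 1): same x and y₁ ≡ -y₂, so the sum is the point at infinity.
11P = the point at infinity, so the order is 11.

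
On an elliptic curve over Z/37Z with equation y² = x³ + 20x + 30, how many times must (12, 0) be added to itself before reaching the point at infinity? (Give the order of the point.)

2P: (12, 0) + (12, 0): same x and y₁ ≡ -y₂, so the sum is the point at infinity.
2P = the point at infinity, so the order is 2.

2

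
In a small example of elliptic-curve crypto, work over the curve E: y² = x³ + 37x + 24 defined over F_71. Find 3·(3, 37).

Write Q = (3, 37).
Repeated addition: build up to 3Q.
2Q: tangent at (3, 37): λ = (3·3² + 37)/(2·37) ≡ 64/3. 3⁻¹ ≡ 24 (mod 71), so λ ≡ 64·24 ≡ 45.
  x = λ² - 3 - 3 = 2025 - 6 ≡ 31; y = λ·(3 - 31) - 37 ≡ 52. → (31, 52)
3Q: (31, 52) + (3, 37). λ = (37 - 52)/(3 - 31) ≡ 56/43 mod 71. 43⁻¹ ≡ 38 (mod 71), so λ ≡ 69.
  x = λ² - 31 - 3 = 4761 - 34 ≡ 41; y = λ·(31 - 41) - 52 ≡ 39. → (41, 39)

(41, 39)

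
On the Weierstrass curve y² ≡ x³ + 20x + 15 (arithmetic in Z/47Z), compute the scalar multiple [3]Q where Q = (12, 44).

(7, 13)

Repeated addition: build up to 3Q.
2Q: tangent at (12, 44): λ = (3·12² + 20)/(2·44) ≡ 29/41. 41⁻¹ ≡ 39 (mod 47), so λ ≡ 29·39 ≡ 3.
  x = λ² - 12 - 12 = 9 - 24 ≡ 32; y = λ·(12 - 32) - 44 ≡ 37. → (32, 37)
3Q: (32, 37) + (12, 44). λ = (44 - 37)/(12 - 32) ≡ 7/27 mod 47. 27⁻¹ ≡ 7 (mod 47) since 27·7 = 189 ≡ 1, so λ ≡ 2.
  x = λ² - 32 - 12 = 4 - 44 ≡ 7; y = λ·(32 - 7) - 37 ≡ 13. → (7, 13)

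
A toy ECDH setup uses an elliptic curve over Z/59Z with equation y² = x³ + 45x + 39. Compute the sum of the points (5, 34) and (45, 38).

(5, 34) + (45, 38). λ = (38 - 34)/(45 - 5) ≡ 4/40 mod 59. 40⁻¹ ≡ 31 (mod 59) since 40·31 = 1240 ≡ 1, so λ ≡ 6.
  x = λ² - 5 - 45 = 36 - 50 ≡ 45; y = λ·(5 - 45) - 34 ≡ 21. → (45, 21)

(45, 21)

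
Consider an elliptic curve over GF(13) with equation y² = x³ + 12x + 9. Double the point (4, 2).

tangent at (4, 2): λ = (3·4² + 12)/(2·2) ≡ 8/4. 4⁻¹ ≡ 10 (mod 13) since 4·10 = 40 ≡ 1, so λ ≡ 8·10 ≡ 2.
  x = λ² - 4 - 4 = 4 - 8 ≡ 9; y = λ·(4 - 9) - 2 ≡ 1. → (9, 1)

(9, 1)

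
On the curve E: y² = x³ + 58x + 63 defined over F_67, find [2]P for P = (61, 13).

tangent at (61, 13): λ = (3·61² + 58)/(2·13) ≡ 32/26. 26⁻¹ ≡ 49 (mod 67) since 26·49 = 1274 ≡ 1, so λ ≡ 32·49 ≡ 27.
  x = λ² - 61 - 61 = 729 - 122 ≡ 4; y = λ·(61 - 4) - 13 ≡ 52. → (4, 52)

(4, 52)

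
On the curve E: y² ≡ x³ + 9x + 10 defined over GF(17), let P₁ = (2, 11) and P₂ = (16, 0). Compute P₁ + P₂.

(3, 8)

(2, 11) + (16, 0). λ = (0 - 11)/(16 - 2) ≡ 6/14 mod 17. 14⁻¹ ≡ 11 (mod 17) since 14·11 = 154 ≡ 1, so λ ≡ 15.
  x = λ² - 2 - 16 = 225 - 18 ≡ 3; y = λ·(2 - 3) - 11 ≡ 8. → (3, 8)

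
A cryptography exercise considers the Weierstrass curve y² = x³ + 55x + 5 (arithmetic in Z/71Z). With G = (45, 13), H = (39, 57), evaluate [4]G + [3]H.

First 4G:
Double-and-add on 4 = (100)₂. Start with G = (45, 13) for the leading 1-bit.
double: tangent at (45, 13): λ = (3·45² + 55)/(2·13) ≡ 24/26. 26⁻¹ ≡ 41 (mod 71), so λ ≡ 24·41 ≡ 61.
  x = λ² - 45 - 45 = 3721 - 90 ≡ 10; y = λ·(45 - 10) - 13 ≡ 63. → (10, 63)
double: tangent at (10, 63): λ = (3·10² + 55)/(2·63) ≡ 0/55. 55⁻¹ ≡ 31 (mod 71), so λ ≡ 0·31 ≡ 0.
  x = λ² - 10 - 10 = 0 - 20 ≡ 51; y = λ·(10 - 51) - 63 ≡ 8. → (51, 8)
4G = (51, 8).
Next 3H:
Repeated addition: build up to 3H.
2H: tangent at (39, 57): λ = (3·39² + 55)/(2·57) ≡ 3/43. 43⁻¹ ≡ 38 (mod 71), so λ ≡ 3·38 ≡ 43.
  x = λ² - 39 - 39 = 1849 - 78 ≡ 67; y = λ·(39 - 67) - 57 ≡ 17. → (67, 17)
3H: (67, 17) + (39, 57). λ = (57 - 17)/(39 - 67) ≡ 40/43 mod 71. 43⁻¹ ≡ 38 (mod 71), so λ ≡ 29.
  x = λ² - 67 - 39 = 841 - 106 ≡ 25; y = λ·(67 - 25) - 17 ≡ 65. → (25, 65)
3H = (25, 65).
Finally 4G + 3H:
(51, 8) + (25, 65). λ = (65 - 8)/(25 - 51) ≡ 57/45 mod 71. 45⁻¹ ≡ 30 (mod 71), so λ ≡ 6.
  x = λ² - 51 - 25 = 36 - 76 ≡ 31; y = λ·(51 - 31) - 8 ≡ 41. → (31, 41)

(31, 41)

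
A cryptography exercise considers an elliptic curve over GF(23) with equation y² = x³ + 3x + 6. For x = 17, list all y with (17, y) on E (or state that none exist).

x³ + 3x + 6 = 4970 ≡ 2 (mod 23).
Square roots of 2 mod 23: 5 and 18 (since 5² = 25 ≡ 2).

5, 18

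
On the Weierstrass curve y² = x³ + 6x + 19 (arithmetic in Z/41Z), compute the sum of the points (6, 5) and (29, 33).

(15, 9)

(6, 5) + (29, 33). λ = (33 - 5)/(29 - 6) ≡ 28/23 mod 41. 23⁻¹ ≡ 25 (mod 41), so λ ≡ 3.
  x = λ² - 6 - 29 = 9 - 35 ≡ 15; y = λ·(6 - 15) - 5 ≡ 9. → (15, 9)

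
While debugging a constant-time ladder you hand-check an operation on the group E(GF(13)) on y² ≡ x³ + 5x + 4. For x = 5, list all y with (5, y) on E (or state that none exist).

none

x³ + 5x + 4 = 154 ≡ 11 (mod 13).
11 is a non-residue mod 13; no y exists.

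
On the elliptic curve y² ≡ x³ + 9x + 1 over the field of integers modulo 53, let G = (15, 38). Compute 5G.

Repeated addition: build up to 5G.
2G: tangent at (15, 38): λ = (3·15² + 9)/(2·38) ≡ 48/23. 23⁻¹ ≡ 30 (mod 53), so λ ≡ 48·30 ≡ 9.
  x = λ² - 15 - 15 = 81 - 30 ≡ 51; y = λ·(15 - 51) - 38 ≡ 9. → (51, 9)
3G: (51, 9) + (15, 38). λ = (38 - 9)/(15 - 51) ≡ 29/17 mod 53. 17⁻¹ ≡ 25 (mod 53) since 17·25 = 425 ≡ 1, so λ ≡ 36.
  x = λ² - 51 - 15 = 1296 - 66 ≡ 11; y = λ·(51 - 11) - 9 ≡ 0. → (11, 0)
4G: (11, 0) + (15, 38). λ = (38 - 0)/(15 - 11) ≡ 38/4 mod 53. 4⁻¹ ≡ 40 (mod 53) since 4·40 = 160 ≡ 1, so λ ≡ 36.
  x = λ² - 11 - 15 = 1296 - 26 ≡ 51; y = λ·(11 - 51) - 0 ≡ 44. → (51, 44)
5G: (51, 44) + (15, 38). λ = (38 - 44)/(15 - 51) ≡ 47/17 mod 53. 17⁻¹ ≡ 25 (mod 53), so λ ≡ 9.
  x = λ² - 51 - 15 = 81 - 66 ≡ 15; y = λ·(51 - 15) - 44 ≡ 15. → (15, 15)

(15, 15)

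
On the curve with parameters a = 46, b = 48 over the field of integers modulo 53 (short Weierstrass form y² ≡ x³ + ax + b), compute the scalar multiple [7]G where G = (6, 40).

Repeated addition: build up to 7G.
2G: tangent at (6, 40): λ = (3·6² + 46)/(2·40) ≡ 48/27. 27⁻¹ ≡ 2 (mod 53), so λ ≡ 48·2 ≡ 43.
  x = λ² - 6 - 6 = 1849 - 12 ≡ 35; y = λ·(6 - 35) - 40 ≡ 38. → (35, 38)
3G: (35, 38) + (6, 40). λ = (40 - 38)/(6 - 35) ≡ 2/24 mod 53. 24⁻¹ ≡ 42 (mod 53), so λ ≡ 31.
  x = λ² - 35 - 6 = 961 - 41 ≡ 19; y = λ·(35 - 19) - 38 ≡ 34. → (19, 34)
4G: (19, 34) + (6, 40). λ = (40 - 34)/(6 - 19) ≡ 6/40 mod 53. 40⁻¹ ≡ 4 (mod 53) since 40·4 = 160 ≡ 1, so λ ≡ 24.
  x = λ² - 19 - 6 = 576 - 25 ≡ 21; y = λ·(19 - 21) - 34 ≡ 24. → (21, 24)
5G: (21, 24) + (6, 40). λ = (40 - 24)/(6 - 21) ≡ 16/38 mod 53. 38⁻¹ ≡ 7 (mod 53), so λ ≡ 6.
  x = λ² - 21 - 6 = 36 - 27 ≡ 9; y = λ·(21 - 9) - 24 ≡ 48. → (9, 48)
6G: (9, 48) + (6, 40). λ = (40 - 48)/(6 - 9) ≡ 45/50 mod 53. 50⁻¹ ≡ 35 (mod 53), so λ ≡ 38.
  x = λ² - 9 - 6 = 1444 - 15 ≡ 51; y = λ·(9 - 51) - 48 ≡ 52. → (51, 52)
7G: (51, 52) + (6, 40). λ = (40 - 52)/(6 - 51) ≡ 41/8 mod 53. 8⁻¹ ≡ 20 (mod 53), so λ ≡ 25.
  x = λ² - 51 - 6 = 625 - 57 ≡ 38; y = λ·(51 - 38) - 52 ≡ 8. → (38, 8)

(38, 8)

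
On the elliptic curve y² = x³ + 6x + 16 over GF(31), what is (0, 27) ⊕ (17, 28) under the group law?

(0, 27) + (17, 28). λ = (28 - 27)/(17 - 0) ≡ 1/17 mod 31. 17⁻¹ ≡ 11 (mod 31) since 17·11 = 187 ≡ 1, so λ ≡ 11.
  x = λ² - 0 - 17 = 121 - 17 ≡ 11; y = λ·(0 - 11) - 27 ≡ 7. → (11, 7)

(11, 7)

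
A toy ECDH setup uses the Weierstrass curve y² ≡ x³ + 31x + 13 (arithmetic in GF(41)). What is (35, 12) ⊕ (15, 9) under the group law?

(27, 22)

(35, 12) + (15, 9). λ = (9 - 12)/(15 - 35) ≡ 38/21 mod 41. 21⁻¹ ≡ 2 (mod 41), so λ ≡ 35.
  x = λ² - 35 - 15 = 1225 - 50 ≡ 27; y = λ·(35 - 27) - 12 ≡ 22. → (27, 22)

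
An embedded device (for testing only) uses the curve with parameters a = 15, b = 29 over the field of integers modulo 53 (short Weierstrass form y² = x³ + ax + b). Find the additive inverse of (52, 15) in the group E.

(52, 38)

-(52, 15) = (52, -15 mod 53) = (52, 38).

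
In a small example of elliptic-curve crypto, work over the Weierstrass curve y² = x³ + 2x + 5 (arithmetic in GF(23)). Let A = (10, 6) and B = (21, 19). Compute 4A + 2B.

(12, 3)

First 4A:
Double-and-add on 4 = (100)₂. Start with A = (10, 6) for the leading 1-bit.
double: tangent at (10, 6): λ = (3·10² + 2)/(2·6) ≡ 3/12. 12⁻¹ ≡ 2 (mod 23) since 12·2 = 24 ≡ 1, so λ ≡ 3·2 ≡ 6.
  x = λ² - 10 - 10 = 36 - 20 ≡ 16; y = λ·(10 - 16) - 6 ≡ 4. → (16, 4)
double: tangent at (16, 4): λ = (3·16² + 2)/(2·4) ≡ 11/8. 8⁻¹ ≡ 3 (mod 23), so λ ≡ 11·3 ≡ 10.
  x = λ² - 16 - 16 = 100 - 32 ≡ 22; y = λ·(16 - 22) - 4 ≡ 5. → (22, 5)
4A = (22, 5).
Next 2B:
Repeated addition: build up to 2B.
2B: tangent at (21, 19): λ = (3·21² + 2)/(2·19) ≡ 14/15. 15⁻¹ ≡ 20 (mod 23), so λ ≡ 14·20 ≡ 4.
  x = λ² - 21 - 21 = 16 - 42 ≡ 20; y = λ·(21 - 20) - 19 ≡ 8. → (20, 8)
2B = (20, 8).
Finally 4A + 2B:
(22, 5) + (20, 8). λ = (8 - 5)/(20 - 22) ≡ 3/21 mod 23. 21⁻¹ ≡ 11 (mod 23) since 21·11 = 231 ≡ 1, so λ ≡ 10.
  x = λ² - 22 - 20 = 100 - 42 ≡ 12; y = λ·(22 - 12) - 5 ≡ 3. → (12, 3)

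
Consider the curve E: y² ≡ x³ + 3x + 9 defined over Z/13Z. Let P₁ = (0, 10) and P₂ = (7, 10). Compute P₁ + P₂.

(6, 3)

(0, 10) + (7, 10). λ = (10 - 10)/(7 - 0) ≡ 0/7 mod 13. 7⁻¹ ≡ 2 (mod 13) since 7·2 = 14 ≡ 1, so λ ≡ 0.
  x = λ² - 0 - 7 = 0 - 7 ≡ 6; y = λ·(0 - 6) - 10 ≡ 3. → (6, 3)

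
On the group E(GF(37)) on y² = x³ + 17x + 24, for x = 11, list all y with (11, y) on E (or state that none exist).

5, 32

x³ + 17x + 24 = 1542 ≡ 25 (mod 37).
Square roots of 25 mod 37: 5 and 32 (since 5² = 25 ≡ 25).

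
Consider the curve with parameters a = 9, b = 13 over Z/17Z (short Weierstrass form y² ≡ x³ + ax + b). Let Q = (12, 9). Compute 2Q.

tangent at (12, 9): λ = (3·12² + 9)/(2·9) ≡ 16/1. 1⁻¹ ≡ 1 (mod 17) since 1·1 = 1 ≡ 1, so λ ≡ 16·1 ≡ 16.
  x = λ² - 12 - 12 = 256 - 24 ≡ 11; y = λ·(12 - 11) - 9 ≡ 7. → (11, 7)

(11, 7)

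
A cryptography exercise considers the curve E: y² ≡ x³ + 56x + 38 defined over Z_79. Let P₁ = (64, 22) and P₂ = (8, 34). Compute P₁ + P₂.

(64, 22) + (8, 34). λ = (34 - 22)/(8 - 64) ≡ 12/23 mod 79. 23⁻¹ ≡ 55 (mod 79), so λ ≡ 28.
  x = λ² - 64 - 8 = 784 - 72 ≡ 1; y = λ·(64 - 1) - 22 ≡ 4. → (1, 4)

(1, 4)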